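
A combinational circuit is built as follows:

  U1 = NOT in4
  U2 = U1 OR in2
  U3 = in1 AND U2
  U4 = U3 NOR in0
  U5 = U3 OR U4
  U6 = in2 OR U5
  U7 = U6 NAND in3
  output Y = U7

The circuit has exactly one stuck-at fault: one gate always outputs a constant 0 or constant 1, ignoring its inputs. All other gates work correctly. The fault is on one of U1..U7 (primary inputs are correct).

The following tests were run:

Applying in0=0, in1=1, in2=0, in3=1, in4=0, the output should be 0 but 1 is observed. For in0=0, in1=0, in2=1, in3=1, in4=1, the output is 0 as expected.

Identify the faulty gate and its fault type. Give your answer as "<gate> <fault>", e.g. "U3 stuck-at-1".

Fault-free values for test 1 (in0=0, in1=1, in2=0, in3=1, in4=0): U1=1, U2=1, U3=1, U4=0, U5=1, U6=1, U7=0, giving Y=0. Observed 1.
Test 1: faults giving observed 1 are {U5 stuck-at-0, U6 stuck-at-0, U7 stuck-at-1}.
Test 2 (in0=0, in1=0, in2=1, in3=1, in4=1): fault-free U1=0, U2=1, U3=0, U4=1, U5=1, U6=1, U7=0 → 0; observed 0. Eliminates U6 stuck-at-0, U7 stuck-at-1.
Only U5 stuck-at-0 is consistent with every test.

U5 stuck-at-0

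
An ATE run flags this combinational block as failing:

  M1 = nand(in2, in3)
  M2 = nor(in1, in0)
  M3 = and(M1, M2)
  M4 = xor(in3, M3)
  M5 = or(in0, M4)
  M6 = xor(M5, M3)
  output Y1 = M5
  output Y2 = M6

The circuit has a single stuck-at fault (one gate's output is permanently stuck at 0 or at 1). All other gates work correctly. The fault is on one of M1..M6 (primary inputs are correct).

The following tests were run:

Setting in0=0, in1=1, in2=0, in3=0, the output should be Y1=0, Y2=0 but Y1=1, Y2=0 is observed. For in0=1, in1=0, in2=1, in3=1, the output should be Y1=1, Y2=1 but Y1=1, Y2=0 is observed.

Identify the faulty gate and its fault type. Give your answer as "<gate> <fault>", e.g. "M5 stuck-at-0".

M3 stuck-at-1

Fault-free values for test 1 (in0=0, in1=1, in2=0, in3=0): M1=1, M2=0, M3=0, M4=0, M5=0, M6=0, giving Y1=0, Y2=0. Observed Y1=1, Y2=0.
Test 1: faults giving observed Y1=1, Y2=0 are {M2 stuck-at-1, M3 stuck-at-1}.
Test 2 (in0=1, in1=0, in2=1, in3=1): fault-free M1=0, M2=0, M3=0, M4=1, M5=1, M6=1 → Y1=1, Y2=1; observed Y1=1, Y2=0. Eliminates M2 stuck-at-1.
Only M3 stuck-at-1 is consistent with every test.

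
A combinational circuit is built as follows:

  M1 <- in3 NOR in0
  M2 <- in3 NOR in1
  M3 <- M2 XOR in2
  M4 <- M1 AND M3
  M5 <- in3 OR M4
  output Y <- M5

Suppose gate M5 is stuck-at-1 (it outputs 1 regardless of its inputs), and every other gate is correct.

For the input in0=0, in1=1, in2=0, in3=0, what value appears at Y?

1

Propagate with M5 forced: M1=1, M2=0, M3=0, M4=0, M5=1 [stuck-at-1].
So Y = 1. (Without the fault it would be 0.)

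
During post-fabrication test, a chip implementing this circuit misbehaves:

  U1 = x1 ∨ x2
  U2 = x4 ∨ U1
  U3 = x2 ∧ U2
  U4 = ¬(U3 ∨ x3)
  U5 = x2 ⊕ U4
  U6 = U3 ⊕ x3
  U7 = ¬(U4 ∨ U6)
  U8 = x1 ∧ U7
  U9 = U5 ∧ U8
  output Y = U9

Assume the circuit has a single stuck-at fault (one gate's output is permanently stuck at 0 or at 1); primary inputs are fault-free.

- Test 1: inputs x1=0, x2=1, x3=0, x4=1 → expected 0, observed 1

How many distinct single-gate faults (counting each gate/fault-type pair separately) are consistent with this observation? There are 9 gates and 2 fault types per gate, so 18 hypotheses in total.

Fault-free: U1=1, U2=1, U3=1, U4=0, U5=1, U6=1, U7=0, U8=0, U9=0 → 0. Observed 1.
  U1: none of the 2 fault types match ✗
  U2: none of the 2 fault types match ✗
  U3: none of the 2 fault types match ✗
  U4: none of the 2 fault types match ✗
  U5: none of the 2 fault types match ✗
  U6: none of the 2 fault types match ✗
  U7: none of the 2 fault types match ✗
  U8: stuck-at-1 ✓; others ✗
  U9: stuck-at-1 ✓; others ✗
Consistent faults: {U8 stuck-at-1, U9 stuck-at-1} — 2 in all.

2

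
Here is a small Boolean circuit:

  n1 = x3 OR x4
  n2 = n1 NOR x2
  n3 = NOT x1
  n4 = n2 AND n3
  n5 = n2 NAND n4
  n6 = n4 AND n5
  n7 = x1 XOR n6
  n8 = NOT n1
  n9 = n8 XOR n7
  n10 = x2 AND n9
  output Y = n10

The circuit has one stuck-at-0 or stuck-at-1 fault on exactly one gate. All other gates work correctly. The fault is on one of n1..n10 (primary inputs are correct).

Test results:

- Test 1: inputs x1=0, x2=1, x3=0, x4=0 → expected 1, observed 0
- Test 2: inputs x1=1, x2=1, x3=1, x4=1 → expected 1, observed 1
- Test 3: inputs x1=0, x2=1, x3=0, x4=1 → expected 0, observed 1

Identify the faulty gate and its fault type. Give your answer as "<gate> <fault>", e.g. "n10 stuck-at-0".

Fault-free values for test 1 (x1=0, x2=1, x3=0, x4=0): n1=0, n2=0, n3=1, n4=0, n5=1, n6=0, n7=0, n8=1, n9=1, n10=1, giving Y=1. Observed 0.
Test 1: faults giving observed 0 are {n1 stuck-at-1, n4 stuck-at-1, n6 stuck-at-1, n7 stuck-at-1, n8 stuck-at-0, n9 stuck-at-0, n10 stuck-at-0}.
Test 2 (x1=1, x2=1, x3=1, x4=1): fault-free n1=1, n2=0, n3=0, n4=0, n5=1, n6=0, n7=1, n8=0, n9=1, n10=1 → 1; observed 1. Eliminates n4 stuck-at-1, n6 stuck-at-1, n9 stuck-at-0, n10 stuck-at-0.
Test 3 (x1=0, x2=1, x3=0, x4=1): fault-free n1=1, n2=0, n3=1, n4=0, n5=1, n6=0, n7=0, n8=0, n9=0, n10=0 → 0; observed 1. Eliminates n1 stuck-at-1, n8 stuck-at-0.
Only n7 stuck-at-1 is consistent with every test.

n7 stuck-at-1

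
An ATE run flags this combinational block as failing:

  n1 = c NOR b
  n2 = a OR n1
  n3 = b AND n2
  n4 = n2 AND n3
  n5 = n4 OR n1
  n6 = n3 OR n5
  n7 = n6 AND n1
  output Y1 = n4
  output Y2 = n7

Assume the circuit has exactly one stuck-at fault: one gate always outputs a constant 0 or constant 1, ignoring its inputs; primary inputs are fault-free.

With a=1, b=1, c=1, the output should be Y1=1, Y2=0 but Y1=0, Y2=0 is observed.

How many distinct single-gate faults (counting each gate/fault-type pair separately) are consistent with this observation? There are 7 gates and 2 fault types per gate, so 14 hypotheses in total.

3

Fault-free: n1=0, n2=1, n3=1, n4=1, n5=1, n6=1, n7=0 → Y1=1, Y2=0. Observed Y1=0, Y2=0.
  n1 stuck-at-0: output Y1=1, Y2=0 ✗
  n1 stuck-at-1: output Y1=1, Y2=1 ✗
  n2 stuck-at-0: output Y1=0, Y2=0 ✓
  n2 stuck-at-1: output Y1=1, Y2=0 ✗
  n3 stuck-at-0: output Y1=0, Y2=0 ✓
  n3 stuck-at-1: output Y1=1, Y2=0 ✗
  n4 stuck-at-0: output Y1=0, Y2=0 ✓
  n4 stuck-at-1: output Y1=1, Y2=0 ✗
  n5 stuck-at-0: output Y1=1, Y2=0 ✗
  n5 stuck-at-1: output Y1=1, Y2=0 ✗
  n6 stuck-at-0: output Y1=1, Y2=0 ✗
  n6 stuck-at-1: output Y1=1, Y2=0 ✗
  n7 stuck-at-0: output Y1=1, Y2=0 ✗
  n7 stuck-at-1: output Y1=1, Y2=1 ✗
Consistent faults: {n2 stuck-at-0, n3 stuck-at-0, n4 stuck-at-0} — 3 in all.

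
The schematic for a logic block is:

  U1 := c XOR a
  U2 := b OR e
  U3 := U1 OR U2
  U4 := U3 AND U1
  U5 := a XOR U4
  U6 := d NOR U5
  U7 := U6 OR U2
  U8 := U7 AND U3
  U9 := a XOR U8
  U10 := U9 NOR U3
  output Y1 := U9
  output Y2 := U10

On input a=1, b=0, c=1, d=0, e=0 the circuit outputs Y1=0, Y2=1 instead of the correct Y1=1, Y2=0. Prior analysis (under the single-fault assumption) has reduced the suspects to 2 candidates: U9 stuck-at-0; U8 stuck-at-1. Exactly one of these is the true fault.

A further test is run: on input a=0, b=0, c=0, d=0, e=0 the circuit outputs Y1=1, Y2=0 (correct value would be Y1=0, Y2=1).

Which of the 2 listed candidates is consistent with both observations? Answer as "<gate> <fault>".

U8 stuck-at-1

Evaluate each candidate on input a=0, b=0, c=0, d=0, e=0:
  U9 stuck-at-0: U1=0, U2=0, U3=0, U4=0, U5=0, U6=1, U7=1, U8=0, U9=0 [stuck-at-0], U10=1 → Y1=0, Y2=1 — eliminated
  U8 stuck-at-1: U1=0, U2=0, U3=0, U4=0, U5=0, U6=1, U7=1, U8=1 [stuck-at-1], U9=1, U10=0 → Y1=1, Y2=0 — matches
Only U8 stuck-at-1 reproduces the observed Y1=1, Y2=0.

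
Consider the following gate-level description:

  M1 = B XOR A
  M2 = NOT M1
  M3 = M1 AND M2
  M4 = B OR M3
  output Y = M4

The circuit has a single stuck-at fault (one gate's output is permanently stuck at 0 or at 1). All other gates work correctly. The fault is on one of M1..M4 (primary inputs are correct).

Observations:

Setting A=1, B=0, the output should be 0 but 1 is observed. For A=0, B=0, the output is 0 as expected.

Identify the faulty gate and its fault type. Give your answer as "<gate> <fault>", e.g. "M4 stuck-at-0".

Fault-free values for test 1 (A=1, B=0): M1=1, M2=0, M3=0, M4=0, giving Y=0. Observed 1.
Test 1: faults giving observed 1 are {M2 stuck-at-1, M3 stuck-at-1, M4 stuck-at-1}.
Test 2 (A=0, B=0): fault-free M1=0, M2=1, M3=0, M4=0 → 0; observed 0. Eliminates M3 stuck-at-1, M4 stuck-at-1.
Only M2 stuck-at-1 is consistent with every test.

M2 stuck-at-1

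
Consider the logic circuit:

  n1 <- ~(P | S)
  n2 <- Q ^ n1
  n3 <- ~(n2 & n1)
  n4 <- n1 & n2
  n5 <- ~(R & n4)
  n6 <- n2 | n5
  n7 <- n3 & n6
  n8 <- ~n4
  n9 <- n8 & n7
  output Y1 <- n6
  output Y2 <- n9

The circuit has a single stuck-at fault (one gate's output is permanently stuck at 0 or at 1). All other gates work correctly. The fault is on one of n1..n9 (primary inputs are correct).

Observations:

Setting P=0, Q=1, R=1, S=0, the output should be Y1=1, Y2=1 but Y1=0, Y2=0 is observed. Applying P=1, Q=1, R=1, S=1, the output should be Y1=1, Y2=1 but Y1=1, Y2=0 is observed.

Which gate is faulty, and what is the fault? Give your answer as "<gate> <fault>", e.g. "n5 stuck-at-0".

n4 stuck-at-1

Fault-free values for test 1 (P=0, Q=1, R=1, S=0): n1=1, n2=0, n3=1, n4=0, n5=1, n6=1, n7=1, n8=1, n9=1, giving Y1=1, Y2=1. Observed Y1=0, Y2=0.
Test 1: faults giving observed Y1=0, Y2=0 are {n4 stuck-at-1, n5 stuck-at-0, n6 stuck-at-0}.
Test 2 (P=1, Q=1, R=1, S=1): fault-free n1=0, n2=1, n3=1, n4=0, n5=1, n6=1, n7=1, n8=1, n9=1 → Y1=1, Y2=1; observed Y1=1, Y2=0. Eliminates n5 stuck-at-0, n6 stuck-at-0.
Only n4 stuck-at-1 is consistent with every test.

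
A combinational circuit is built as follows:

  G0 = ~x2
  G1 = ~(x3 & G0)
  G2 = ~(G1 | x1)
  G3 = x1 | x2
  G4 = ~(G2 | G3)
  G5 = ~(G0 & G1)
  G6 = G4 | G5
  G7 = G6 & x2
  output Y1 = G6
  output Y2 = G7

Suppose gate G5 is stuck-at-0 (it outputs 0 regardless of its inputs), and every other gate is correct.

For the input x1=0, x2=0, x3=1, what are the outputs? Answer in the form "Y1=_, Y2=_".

Y1=0, Y2=0

Propagate with G5 forced: G0=1, G1=0, G2=1, G3=0, G4=0, G5=0 [stuck-at-0], G6=0, G7=0.
So the outputs are Y1=0, Y2=0. (Without the fault they would be Y1=1, Y2=0.)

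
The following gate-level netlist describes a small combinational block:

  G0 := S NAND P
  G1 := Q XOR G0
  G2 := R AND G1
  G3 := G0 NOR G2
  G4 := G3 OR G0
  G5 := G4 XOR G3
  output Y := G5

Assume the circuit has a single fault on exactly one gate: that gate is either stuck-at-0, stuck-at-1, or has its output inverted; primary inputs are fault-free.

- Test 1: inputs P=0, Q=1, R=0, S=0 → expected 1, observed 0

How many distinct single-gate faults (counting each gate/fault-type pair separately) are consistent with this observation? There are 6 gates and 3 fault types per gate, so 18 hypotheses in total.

8

Fault-free: G0=1, G1=0, G2=0, G3=0, G4=1, G5=1 → 1. Observed 0.
  G0: stuck-at-0, inverted output ✓; others ✗
  G1: none of the 3 fault types match ✗
  G2: none of the 3 fault types match ✗
  G3: stuck-at-1, inverted output ✓; others ✗
  G4: stuck-at-0, inverted output ✓; others ✗
  G5: stuck-at-0, inverted output ✓; others ✗
Consistent faults: {G0 stuck-at-0, G0 inverted output, G3 stuck-at-1, G3 inverted output, G4 stuck-at-0, G4 inverted output, G5 stuck-at-0, G5 inverted output} — 8 in all.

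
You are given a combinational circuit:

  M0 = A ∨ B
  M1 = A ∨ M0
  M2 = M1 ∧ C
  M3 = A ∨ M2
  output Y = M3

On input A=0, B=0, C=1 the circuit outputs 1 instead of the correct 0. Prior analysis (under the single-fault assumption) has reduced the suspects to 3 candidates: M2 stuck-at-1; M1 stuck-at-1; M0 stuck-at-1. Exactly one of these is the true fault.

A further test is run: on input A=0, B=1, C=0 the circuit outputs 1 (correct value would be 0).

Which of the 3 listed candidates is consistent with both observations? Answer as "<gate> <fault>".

Evaluate each candidate on input A=0, B=1, C=0:
  M2 stuck-at-1: M0=1, M1=1, M2=1 [stuck-at-1], M3=1 → 1 — matches
  M1 stuck-at-1: M0=1, M1=1 [stuck-at-1], M2=0, M3=0 → 0 — eliminated
  M0 stuck-at-1: M0=1 [stuck-at-1], M1=1, M2=0, M3=0 → 0 — eliminated
Only M2 stuck-at-1 reproduces the observed 1.

M2 stuck-at-1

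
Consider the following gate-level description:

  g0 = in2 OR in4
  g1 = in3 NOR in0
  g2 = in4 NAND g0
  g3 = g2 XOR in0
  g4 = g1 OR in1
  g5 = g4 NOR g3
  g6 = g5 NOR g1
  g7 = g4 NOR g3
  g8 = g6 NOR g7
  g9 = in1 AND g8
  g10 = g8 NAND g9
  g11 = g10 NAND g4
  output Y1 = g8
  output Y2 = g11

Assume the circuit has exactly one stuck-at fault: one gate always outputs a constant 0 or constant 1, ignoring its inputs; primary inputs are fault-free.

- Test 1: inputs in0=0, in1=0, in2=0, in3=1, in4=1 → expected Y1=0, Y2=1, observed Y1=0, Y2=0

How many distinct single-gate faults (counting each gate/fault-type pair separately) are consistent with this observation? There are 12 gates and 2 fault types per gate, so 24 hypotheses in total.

2

Fault-free: g0=1, g1=0, g2=0, g3=0, g4=0, g5=1, g6=0, g7=1, g8=0, g9=0, g10=1, g11=1 → Y1=0, Y2=1. Observed Y1=0, Y2=0.
  g0: none of the 2 fault types match ✗
  g1: none of the 2 fault types match ✗
  g2: none of the 2 fault types match ✗
  g3: none of the 2 fault types match ✗
  g4: stuck-at-1 ✓; others ✗
  g5: none of the 2 fault types match ✗
  g6: none of the 2 fault types match ✗
  g7: none of the 2 fault types match ✗
  g8: none of the 2 fault types match ✗
  g9: none of the 2 fault types match ✗
  g10: none of the 2 fault types match ✗
  g11: stuck-at-0 ✓; others ✗
Consistent faults: {g4 stuck-at-1, g11 stuck-at-0} — 2 in all.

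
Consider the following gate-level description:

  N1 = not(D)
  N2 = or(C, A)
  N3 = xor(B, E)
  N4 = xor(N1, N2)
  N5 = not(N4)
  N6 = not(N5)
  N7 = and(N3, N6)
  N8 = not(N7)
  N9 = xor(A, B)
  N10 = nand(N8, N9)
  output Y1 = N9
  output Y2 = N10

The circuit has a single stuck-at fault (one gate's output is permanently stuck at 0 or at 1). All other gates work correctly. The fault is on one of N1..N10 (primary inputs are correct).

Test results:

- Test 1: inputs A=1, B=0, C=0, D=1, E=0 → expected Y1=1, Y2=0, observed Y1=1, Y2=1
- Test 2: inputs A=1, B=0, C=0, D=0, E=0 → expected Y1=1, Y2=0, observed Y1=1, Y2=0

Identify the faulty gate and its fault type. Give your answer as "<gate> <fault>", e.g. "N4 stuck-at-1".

N3 stuck-at-1

Fault-free values for test 1 (A=1, B=0, C=0, D=1, E=0): N1=0, N2=1, N3=0, N4=1, N5=0, N6=1, N7=0, N8=1, N9=1, N10=0, giving Y1=1, Y2=0. Observed Y1=1, Y2=1.
Test 1: faults giving observed Y1=1, Y2=1 are {N3 stuck-at-1, N7 stuck-at-1, N8 stuck-at-0, N10 stuck-at-1}.
Test 2 (A=1, B=0, C=0, D=0, E=0): fault-free N1=1, N2=1, N3=0, N4=0, N5=1, N6=0, N7=0, N8=1, N9=1, N10=0 → Y1=1, Y2=0; observed Y1=1, Y2=0. Eliminates N7 stuck-at-1, N8 stuck-at-0, N10 stuck-at-1.
Only N3 stuck-at-1 is consistent with every test.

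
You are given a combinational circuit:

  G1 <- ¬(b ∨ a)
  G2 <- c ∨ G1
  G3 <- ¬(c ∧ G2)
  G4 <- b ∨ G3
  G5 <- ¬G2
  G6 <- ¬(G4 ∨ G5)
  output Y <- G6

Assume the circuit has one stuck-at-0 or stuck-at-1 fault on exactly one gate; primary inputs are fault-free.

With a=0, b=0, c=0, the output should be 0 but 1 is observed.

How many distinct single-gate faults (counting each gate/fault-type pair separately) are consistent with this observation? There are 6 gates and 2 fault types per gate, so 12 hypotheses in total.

3

Fault-free: G1=1, G2=1, G3=1, G4=1, G5=0, G6=0 → 0. Observed 1.
  G1 stuck-at-0: output 0 ✗
  G1 stuck-at-1: output 0 ✗
  G2 stuck-at-0: output 0 ✗
  G2 stuck-at-1: output 0 ✗
  G3 stuck-at-0: output 1 ✓
  G3 stuck-at-1: output 0 ✗
  G4 stuck-at-0: output 1 ✓
  G4 stuck-at-1: output 0 ✗
  G5 stuck-at-0: output 0 ✗
  G5 stuck-at-1: output 0 ✗
  G6 stuck-at-0: output 0 ✗
  G6 stuck-at-1: output 1 ✓
Consistent faults: {G3 stuck-at-0, G4 stuck-at-0, G6 stuck-at-1} — 3 in all.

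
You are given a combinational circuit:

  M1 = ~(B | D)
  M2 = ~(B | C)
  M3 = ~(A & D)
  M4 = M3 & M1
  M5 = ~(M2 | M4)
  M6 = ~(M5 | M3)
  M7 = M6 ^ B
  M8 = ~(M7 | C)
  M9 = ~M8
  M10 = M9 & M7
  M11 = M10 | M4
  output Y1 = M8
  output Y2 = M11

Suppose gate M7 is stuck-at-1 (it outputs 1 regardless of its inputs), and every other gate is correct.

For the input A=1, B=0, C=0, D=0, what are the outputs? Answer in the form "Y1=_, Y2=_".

Propagate with M7 forced: M1=1, M2=1, M3=1, M4=1, M5=0, M6=0, M7=1 [stuck-at-1], M8=0, M9=1, M10=1, M11=1.
So the outputs are Y1=0, Y2=1. (Without the fault they would be Y1=1, Y2=1.)

Y1=0, Y2=1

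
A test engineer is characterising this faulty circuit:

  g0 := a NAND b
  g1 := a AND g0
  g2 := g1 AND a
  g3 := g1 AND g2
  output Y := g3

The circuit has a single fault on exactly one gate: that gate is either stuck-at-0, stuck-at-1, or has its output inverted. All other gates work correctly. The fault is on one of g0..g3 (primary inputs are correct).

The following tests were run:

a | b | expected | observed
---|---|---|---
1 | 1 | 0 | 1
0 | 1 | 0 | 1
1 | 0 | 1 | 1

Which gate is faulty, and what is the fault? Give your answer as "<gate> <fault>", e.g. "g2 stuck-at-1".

g3 stuck-at-1

Fault-free values for test 1 (a=1, b=1): g0=0, g1=0, g2=0, g3=0, giving Y=0. Observed 1.
Test 1: faults giving observed 1 are {g0 stuck-at-1, g0 inverted output, g1 stuck-at-1, g1 inverted output, g3 stuck-at-1, g3 inverted output}.
Test 2 (a=0, b=1): fault-free g0=1, g1=0, g2=0, g3=0 → 0; observed 1. Eliminates g0 stuck-at-1, g0 inverted output, g1 stuck-at-1, g1 inverted output.
Test 3 (a=1, b=0): fault-free g0=1, g1=1, g2=1, g3=1 → 1; observed 1. Eliminates g3 inverted output.
Only g3 stuck-at-1 is consistent with every test.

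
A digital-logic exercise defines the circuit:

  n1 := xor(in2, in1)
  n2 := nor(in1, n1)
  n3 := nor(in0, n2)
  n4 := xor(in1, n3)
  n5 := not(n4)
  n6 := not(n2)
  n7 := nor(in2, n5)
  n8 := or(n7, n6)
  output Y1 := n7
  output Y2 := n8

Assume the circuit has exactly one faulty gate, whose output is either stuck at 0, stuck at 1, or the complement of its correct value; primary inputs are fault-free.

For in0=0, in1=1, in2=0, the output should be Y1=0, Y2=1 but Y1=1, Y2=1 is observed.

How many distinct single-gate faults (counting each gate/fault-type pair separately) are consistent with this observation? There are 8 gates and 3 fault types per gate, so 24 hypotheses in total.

10

Fault-free: n1=1, n2=0, n3=1, n4=0, n5=1, n6=1, n7=0, n8=1 → Y1=0, Y2=1. Observed Y1=1, Y2=1.
  n1: none of the 3 fault types match ✗
  n2: stuck-at-1, inverted output ✓; others ✗
  n3: stuck-at-0, inverted output ✓; others ✗
  n4: stuck-at-1, inverted output ✓; others ✗
  n5: stuck-at-0, inverted output ✓; others ✗
  n6: none of the 3 fault types match ✗
  n7: stuck-at-1, inverted output ✓; others ✗
  n8: none of the 3 fault types match ✗
Consistent faults: {n2 stuck-at-1, n2 inverted output, n3 stuck-at-0, n3 inverted output, n4 stuck-at-1, n4 inverted output, n5 stuck-at-0, n5 inverted output, n7 stuck-at-1, n7 inverted output} — 10 in all.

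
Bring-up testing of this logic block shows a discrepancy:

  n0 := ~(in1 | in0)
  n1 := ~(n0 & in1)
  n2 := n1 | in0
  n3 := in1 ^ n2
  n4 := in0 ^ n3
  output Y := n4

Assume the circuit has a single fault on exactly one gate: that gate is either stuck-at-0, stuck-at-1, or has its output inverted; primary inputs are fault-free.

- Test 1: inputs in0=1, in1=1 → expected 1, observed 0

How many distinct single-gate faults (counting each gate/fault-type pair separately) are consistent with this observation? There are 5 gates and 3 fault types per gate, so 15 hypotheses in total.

Fault-free: n0=0, n1=1, n2=1, n3=0, n4=1 → 1. Observed 0.
  n0: none of the 3 fault types match ✗
  n1: none of the 3 fault types match ✗
  n2: stuck-at-0, inverted output ✓; others ✗
  n3: stuck-at-1, inverted output ✓; others ✗
  n4: stuck-at-0, inverted output ✓; others ✗
Consistent faults: {n2 stuck-at-0, n2 inverted output, n3 stuck-at-1, n3 inverted output, n4 stuck-at-0, n4 inverted output} — 6 in all.

6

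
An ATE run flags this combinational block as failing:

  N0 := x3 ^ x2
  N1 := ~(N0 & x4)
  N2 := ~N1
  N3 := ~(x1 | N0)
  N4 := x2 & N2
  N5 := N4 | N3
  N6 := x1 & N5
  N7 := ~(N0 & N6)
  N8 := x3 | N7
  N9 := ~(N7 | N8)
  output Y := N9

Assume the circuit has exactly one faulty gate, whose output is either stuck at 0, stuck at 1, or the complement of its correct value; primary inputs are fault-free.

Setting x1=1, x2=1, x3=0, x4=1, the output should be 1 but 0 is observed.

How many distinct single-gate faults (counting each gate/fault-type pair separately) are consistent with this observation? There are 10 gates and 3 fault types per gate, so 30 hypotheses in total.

Fault-free: N0=1, N1=0, N2=1, N3=0, N4=1, N5=1, N6=1, N7=0, N8=0, N9=1 → 1. Observed 0.
  N0: stuck-at-0, inverted output ✓; others ✗
  N1: stuck-at-1, inverted output ✓; others ✗
  N2: stuck-at-0, inverted output ✓; others ✗
  N3: none of the 3 fault types match ✗
  N4: stuck-at-0, inverted output ✓; others ✗
  N5: stuck-at-0, inverted output ✓; others ✗
  N6: stuck-at-0, inverted output ✓; others ✗
  N7: stuck-at-1, inverted output ✓; others ✗
  N8: stuck-at-1, inverted output ✓; others ✗
  N9: stuck-at-0, inverted output ✓; others ✗
Consistent faults: {N0 stuck-at-0, N0 inverted output, N1 stuck-at-1, N1 inverted output, N2 stuck-at-0, N2 inverted output, N4 stuck-at-0, N4 inverted output, N5 stuck-at-0, N5 inverted output, N6 stuck-at-0, N6 inverted output, N7 stuck-at-1, N7 inverted output, N8 stuck-at-1, N8 inverted output, N9 stuck-at-0, N9 inverted output} — 18 in all.

18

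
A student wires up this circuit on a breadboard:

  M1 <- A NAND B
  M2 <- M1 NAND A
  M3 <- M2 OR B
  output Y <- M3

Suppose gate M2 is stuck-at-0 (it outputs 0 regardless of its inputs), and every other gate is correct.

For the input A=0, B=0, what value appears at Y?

Propagate with M2 forced: M1=1, M2=0 [stuck-at-0], M3=0.
So Y = 0. (Without the fault it would be 1.)

0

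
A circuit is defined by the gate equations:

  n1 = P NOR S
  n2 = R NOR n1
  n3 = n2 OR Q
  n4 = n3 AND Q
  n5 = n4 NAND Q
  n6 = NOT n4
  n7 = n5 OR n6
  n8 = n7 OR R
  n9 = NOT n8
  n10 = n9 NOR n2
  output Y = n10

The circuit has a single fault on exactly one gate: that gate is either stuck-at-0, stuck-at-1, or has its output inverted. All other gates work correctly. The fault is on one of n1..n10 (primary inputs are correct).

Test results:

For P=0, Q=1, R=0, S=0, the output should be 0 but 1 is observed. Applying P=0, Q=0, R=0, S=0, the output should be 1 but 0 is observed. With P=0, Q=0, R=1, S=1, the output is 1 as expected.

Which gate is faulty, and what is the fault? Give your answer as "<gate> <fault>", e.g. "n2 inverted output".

Fault-free values for test 1 (P=0, Q=1, R=0, S=0): n1=1, n2=0, n3=1, n4=1, n5=0, n6=0, n7=0, n8=0, n9=1, n10=0, giving Y=0. Observed 1.
Test 1: faults giving observed 1 are {n3 stuck-at-0, n3 inverted output, n4 stuck-at-0, n4 inverted output, n5 stuck-at-1, n5 inverted output, n6 stuck-at-1, n6 inverted output, n7 stuck-at-1, n7 inverted output, n8 stuck-at-1, n8 inverted output, n9 stuck-at-0, n9 inverted output, n10 stuck-at-1, n10 inverted output}.
Test 2 (P=0, Q=0, R=0, S=0): fault-free n1=1, n2=0, n3=0, n4=0, n5=1, n6=1, n7=1, n8=1, n9=0, n10=1 → 1; observed 0. Eliminates n3 stuck-at-0, n3 inverted output, n4 stuck-at-0, n4 inverted output, n5 stuck-at-1, n5 inverted output, n6 stuck-at-1, n6 inverted output, n7 stuck-at-1, n8 stuck-at-1, n9 stuck-at-0, n10 stuck-at-1.
Test 3 (P=0, Q=0, R=1, S=1): fault-free n1=0, n2=0, n3=0, n4=0, n5=1, n6=1, n7=1, n8=1, n9=0, n10=1 → 1; observed 1. Eliminates n8 inverted output, n9 inverted output, n10 inverted output.
Only n7 inverted output is consistent with every test.

n7 inverted output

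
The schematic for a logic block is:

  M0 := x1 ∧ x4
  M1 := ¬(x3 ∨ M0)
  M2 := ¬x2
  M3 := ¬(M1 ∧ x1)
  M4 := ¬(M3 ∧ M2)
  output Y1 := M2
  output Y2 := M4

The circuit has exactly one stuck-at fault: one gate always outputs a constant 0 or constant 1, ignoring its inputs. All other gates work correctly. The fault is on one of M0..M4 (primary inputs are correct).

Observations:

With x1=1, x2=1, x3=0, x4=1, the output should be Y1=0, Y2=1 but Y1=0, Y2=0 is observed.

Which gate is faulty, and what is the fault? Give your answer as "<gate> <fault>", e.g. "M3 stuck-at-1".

M4 stuck-at-0

Fault-free values for test 1 (x1=1, x2=1, x3=0, x4=1): M0=1, M1=0, M2=0, M3=1, M4=1, giving Y1=0, Y2=1. Observed Y1=0, Y2=0.
Test 1: faults giving observed Y1=0, Y2=0 are {M4 stuck-at-0}.
Only M4 stuck-at-0 is consistent with every test.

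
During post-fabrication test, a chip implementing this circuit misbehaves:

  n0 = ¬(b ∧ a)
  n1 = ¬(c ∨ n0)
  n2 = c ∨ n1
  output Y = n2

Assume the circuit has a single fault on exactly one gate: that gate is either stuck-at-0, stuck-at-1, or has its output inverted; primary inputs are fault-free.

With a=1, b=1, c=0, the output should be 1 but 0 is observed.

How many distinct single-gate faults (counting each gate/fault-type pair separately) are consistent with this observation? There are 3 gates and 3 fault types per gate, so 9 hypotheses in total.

6

Fault-free: n0=0, n1=1, n2=1 → 1. Observed 0.
  n0 stuck-at-0: output 1 ✗
  n0 stuck-at-1: output 0 ✓
  n0 inverted output: output 0 ✓
  n1 stuck-at-0: output 0 ✓
  n1 stuck-at-1: output 1 ✗
  n1 inverted output: output 0 ✓
  n2 stuck-at-0: output 0 ✓
  n2 stuck-at-1: output 1 ✗
  n2 inverted output: output 0 ✓
Consistent faults: {n0 stuck-at-1, n0 inverted output, n1 stuck-at-0, n1 inverted output, n2 stuck-at-0, n2 inverted output} — 6 in all.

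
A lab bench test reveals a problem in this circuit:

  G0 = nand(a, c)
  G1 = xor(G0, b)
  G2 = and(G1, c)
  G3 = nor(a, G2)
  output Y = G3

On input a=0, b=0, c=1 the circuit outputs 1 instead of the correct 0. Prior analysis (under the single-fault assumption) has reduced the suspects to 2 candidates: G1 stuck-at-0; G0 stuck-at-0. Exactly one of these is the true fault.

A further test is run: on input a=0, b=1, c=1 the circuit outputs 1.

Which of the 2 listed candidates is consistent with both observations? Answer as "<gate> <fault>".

G1 stuck-at-0

Evaluate each candidate on input a=0, b=1, c=1:
  G1 stuck-at-0: G0=1, G1=0 [stuck-at-0], G2=0, G3=1 → 1 — matches
  G0 stuck-at-0: G0=0 [stuck-at-0], G1=1, G2=1, G3=0 → 0 — eliminated
Only G1 stuck-at-0 reproduces the observed 1.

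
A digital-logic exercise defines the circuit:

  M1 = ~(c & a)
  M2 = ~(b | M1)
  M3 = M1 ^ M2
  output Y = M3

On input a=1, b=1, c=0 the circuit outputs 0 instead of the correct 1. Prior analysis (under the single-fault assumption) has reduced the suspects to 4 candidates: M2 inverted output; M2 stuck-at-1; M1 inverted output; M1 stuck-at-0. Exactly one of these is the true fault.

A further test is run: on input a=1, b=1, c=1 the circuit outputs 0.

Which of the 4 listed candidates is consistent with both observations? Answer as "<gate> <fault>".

Evaluate each candidate on input a=1, b=1, c=1:
  M2 inverted output: M1=0, M2=1 [inverted output], M3=1 → 1 — eliminated
  M2 stuck-at-1: M1=0, M2=1 [stuck-at-1], M3=1 → 1 — eliminated
  M1 inverted output: M1=1 [inverted output], M2=0, M3=1 → 1 — eliminated
  M1 stuck-at-0: M1=0 [stuck-at-0], M2=0, M3=0 → 0 — matches
Only M1 stuck-at-0 reproduces the observed 0.

M1 stuck-at-0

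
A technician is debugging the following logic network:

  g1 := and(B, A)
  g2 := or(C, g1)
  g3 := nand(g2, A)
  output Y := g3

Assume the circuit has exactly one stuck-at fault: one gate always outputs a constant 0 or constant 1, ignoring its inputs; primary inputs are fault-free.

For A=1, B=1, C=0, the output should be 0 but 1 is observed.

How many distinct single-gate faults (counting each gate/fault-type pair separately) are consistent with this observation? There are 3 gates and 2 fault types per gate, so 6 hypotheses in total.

Fault-free: g1=1, g2=1, g3=0 → 0. Observed 1.
  g1 stuck-at-0: output 1 ✓
  g1 stuck-at-1: output 0 ✗
  g2 stuck-at-0: output 1 ✓
  g2 stuck-at-1: output 0 ✗
  g3 stuck-at-0: output 0 ✗
  g3 stuck-at-1: output 1 ✓
Consistent faults: {g1 stuck-at-0, g2 stuck-at-0, g3 stuck-at-1} — 3 in all.

3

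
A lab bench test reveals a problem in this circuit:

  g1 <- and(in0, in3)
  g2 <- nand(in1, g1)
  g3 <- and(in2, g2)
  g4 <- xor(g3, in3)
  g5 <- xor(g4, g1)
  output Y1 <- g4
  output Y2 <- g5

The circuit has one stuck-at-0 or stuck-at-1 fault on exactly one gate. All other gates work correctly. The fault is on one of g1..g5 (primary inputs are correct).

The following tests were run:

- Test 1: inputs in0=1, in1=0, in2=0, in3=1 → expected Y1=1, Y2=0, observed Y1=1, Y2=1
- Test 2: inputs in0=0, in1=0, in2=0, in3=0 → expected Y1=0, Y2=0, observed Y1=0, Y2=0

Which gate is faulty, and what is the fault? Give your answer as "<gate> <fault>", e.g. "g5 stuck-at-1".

Fault-free values for test 1 (in0=1, in1=0, in2=0, in3=1): g1=1, g2=1, g3=0, g4=1, g5=0, giving Y1=1, Y2=0. Observed Y1=1, Y2=1.
Test 1: faults giving observed Y1=1, Y2=1 are {g1 stuck-at-0, g5 stuck-at-1}.
Test 2 (in0=0, in1=0, in2=0, in3=0): fault-free g1=0, g2=1, g3=0, g4=0, g5=0 → Y1=0, Y2=0; observed Y1=0, Y2=0. Eliminates g5 stuck-at-1.
Only g1 stuck-at-0 is consistent with every test.

g1 stuck-at-0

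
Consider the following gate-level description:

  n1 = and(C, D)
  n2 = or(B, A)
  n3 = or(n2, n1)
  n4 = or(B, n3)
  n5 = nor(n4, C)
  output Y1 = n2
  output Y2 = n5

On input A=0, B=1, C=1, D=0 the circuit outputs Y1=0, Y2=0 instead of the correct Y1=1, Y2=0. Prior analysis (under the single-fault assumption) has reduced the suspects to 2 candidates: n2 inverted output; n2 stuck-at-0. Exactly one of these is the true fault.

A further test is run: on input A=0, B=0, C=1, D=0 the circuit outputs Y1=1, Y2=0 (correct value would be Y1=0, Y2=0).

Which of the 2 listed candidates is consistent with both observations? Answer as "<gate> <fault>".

n2 inverted output

Evaluate each candidate on input A=0, B=0, C=1, D=0:
  n2 inverted output: n1=0, n2=1 [inverted output], n3=1, n4=1, n5=0 → Y1=1, Y2=0 — matches
  n2 stuck-at-0: n1=0, n2=0 [stuck-at-0], n3=0, n4=0, n5=0 → Y1=0, Y2=0 — eliminated
Only n2 inverted output reproduces the observed Y1=1, Y2=0.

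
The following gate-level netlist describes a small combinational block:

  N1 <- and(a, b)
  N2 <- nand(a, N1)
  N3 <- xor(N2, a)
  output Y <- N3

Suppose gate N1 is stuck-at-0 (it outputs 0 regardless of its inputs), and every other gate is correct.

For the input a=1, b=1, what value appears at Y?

0

Propagate with N1 forced: N1=0 [stuck-at-0], N2=1, N3=0.
So Y = 0. (Without the fault it would be 1.)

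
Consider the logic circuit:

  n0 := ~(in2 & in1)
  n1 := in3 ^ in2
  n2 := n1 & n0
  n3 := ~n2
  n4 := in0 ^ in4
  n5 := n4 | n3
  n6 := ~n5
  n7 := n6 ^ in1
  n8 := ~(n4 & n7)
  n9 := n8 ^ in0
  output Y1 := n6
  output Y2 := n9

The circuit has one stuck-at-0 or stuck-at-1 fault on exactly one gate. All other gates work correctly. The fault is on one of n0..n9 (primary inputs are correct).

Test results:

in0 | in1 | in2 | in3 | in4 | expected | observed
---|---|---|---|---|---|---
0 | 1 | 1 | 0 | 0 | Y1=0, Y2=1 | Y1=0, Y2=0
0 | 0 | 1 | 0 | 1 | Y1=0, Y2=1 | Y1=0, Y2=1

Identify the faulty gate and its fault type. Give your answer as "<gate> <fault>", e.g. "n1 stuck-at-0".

n4 stuck-at-1

Fault-free values for test 1 (in0=0, in1=1, in2=1, in3=0, in4=0): n0=0, n1=1, n2=0, n3=1, n4=0, n5=1, n6=0, n7=1, n8=1, n9=1, giving Y1=0, Y2=1. Observed Y1=0, Y2=0.
Test 1: faults giving observed Y1=0, Y2=0 are {n4 stuck-at-1, n8 stuck-at-0, n9 stuck-at-0}.
Test 2 (in0=0, in1=0, in2=1, in3=0, in4=1): fault-free n0=1, n1=1, n2=1, n3=0, n4=1, n5=1, n6=0, n7=0, n8=1, n9=1 → Y1=0, Y2=1; observed Y1=0, Y2=1. Eliminates n8 stuck-at-0, n9 stuck-at-0.
Only n4 stuck-at-1 is consistent with every test.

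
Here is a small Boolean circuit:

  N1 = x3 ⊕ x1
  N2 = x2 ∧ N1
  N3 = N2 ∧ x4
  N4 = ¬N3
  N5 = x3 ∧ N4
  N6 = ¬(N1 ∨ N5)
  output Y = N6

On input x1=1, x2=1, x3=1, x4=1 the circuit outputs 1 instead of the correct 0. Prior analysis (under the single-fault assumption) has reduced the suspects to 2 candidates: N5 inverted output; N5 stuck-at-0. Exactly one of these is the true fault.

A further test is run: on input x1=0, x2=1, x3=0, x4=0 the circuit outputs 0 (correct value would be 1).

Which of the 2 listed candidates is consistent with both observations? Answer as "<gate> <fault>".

Evaluate each candidate on input x1=0, x2=1, x3=0, x4=0:
  N5 inverted output: N1=0, N2=0, N3=0, N4=1, N5=1 [inverted output], N6=0 → 0 — matches
  N5 stuck-at-0: N1=0, N2=0, N3=0, N4=1, N5=0 [stuck-at-0], N6=1 → 1 — eliminated
Only N5 inverted output reproduces the observed 0.

N5 inverted output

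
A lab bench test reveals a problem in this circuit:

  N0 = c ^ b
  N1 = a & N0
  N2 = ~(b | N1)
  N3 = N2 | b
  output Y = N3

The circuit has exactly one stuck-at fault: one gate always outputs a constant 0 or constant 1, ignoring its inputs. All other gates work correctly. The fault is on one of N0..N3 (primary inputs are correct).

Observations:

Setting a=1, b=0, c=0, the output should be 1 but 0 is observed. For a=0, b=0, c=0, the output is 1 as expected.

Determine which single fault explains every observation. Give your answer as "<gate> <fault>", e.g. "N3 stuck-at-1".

Fault-free values for test 1 (a=1, b=0, c=0): N0=0, N1=0, N2=1, N3=1, giving Y=1. Observed 0.
Test 1: faults giving observed 0 are {N0 stuck-at-1, N1 stuck-at-1, N2 stuck-at-0, N3 stuck-at-0}.
Test 2 (a=0, b=0, c=0): fault-free N0=0, N1=0, N2=1, N3=1 → 1; observed 1. Eliminates N1 stuck-at-1, N2 stuck-at-0, N3 stuck-at-0.
Only N0 stuck-at-1 is consistent with every test.

N0 stuck-at-1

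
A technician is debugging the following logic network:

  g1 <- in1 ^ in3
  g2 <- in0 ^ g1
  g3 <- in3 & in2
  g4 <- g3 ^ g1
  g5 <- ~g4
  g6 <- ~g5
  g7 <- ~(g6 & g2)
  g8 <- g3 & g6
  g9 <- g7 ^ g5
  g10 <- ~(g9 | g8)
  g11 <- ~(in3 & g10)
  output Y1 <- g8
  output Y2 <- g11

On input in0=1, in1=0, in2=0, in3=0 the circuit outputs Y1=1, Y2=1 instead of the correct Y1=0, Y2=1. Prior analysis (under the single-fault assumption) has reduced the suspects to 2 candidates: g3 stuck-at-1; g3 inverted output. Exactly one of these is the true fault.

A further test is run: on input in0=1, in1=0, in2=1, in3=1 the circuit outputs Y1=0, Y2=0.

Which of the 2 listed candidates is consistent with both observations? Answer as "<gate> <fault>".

Evaluate each candidate on input in0=1, in1=0, in2=1, in3=1:
  g3 stuck-at-1: g1=1, g2=0, g3=1 [stuck-at-1], g4=0, g5=1, g6=0, g7=1, g8=0, g9=0, g10=1, g11=0 → Y1=0, Y2=0 — matches
  g3 inverted output: g1=1, g2=0, g3=0 [inverted output], g4=1, g5=0, g6=1, g7=1, g8=0, g9=1, g10=0, g11=1 → Y1=0, Y2=1 — eliminated
Only g3 stuck-at-1 reproduces the observed Y1=0, Y2=0.

g3 stuck-at-1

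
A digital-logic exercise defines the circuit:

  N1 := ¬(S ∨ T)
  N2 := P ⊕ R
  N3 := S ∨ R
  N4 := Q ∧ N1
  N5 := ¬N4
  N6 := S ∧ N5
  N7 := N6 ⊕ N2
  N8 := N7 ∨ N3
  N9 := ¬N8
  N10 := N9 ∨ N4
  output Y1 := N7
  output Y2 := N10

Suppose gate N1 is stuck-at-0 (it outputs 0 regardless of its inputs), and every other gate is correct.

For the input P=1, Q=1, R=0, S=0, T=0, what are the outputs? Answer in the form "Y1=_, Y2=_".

Propagate with N1 forced: N1=0 [stuck-at-0], N2=1, N3=0, N4=0, N5=1, N6=0, N7=1, N8=1, N9=0, N10=0.
So the outputs are Y1=1, Y2=0. (Without the fault they would be Y1=1, Y2=1.)

Y1=1, Y2=0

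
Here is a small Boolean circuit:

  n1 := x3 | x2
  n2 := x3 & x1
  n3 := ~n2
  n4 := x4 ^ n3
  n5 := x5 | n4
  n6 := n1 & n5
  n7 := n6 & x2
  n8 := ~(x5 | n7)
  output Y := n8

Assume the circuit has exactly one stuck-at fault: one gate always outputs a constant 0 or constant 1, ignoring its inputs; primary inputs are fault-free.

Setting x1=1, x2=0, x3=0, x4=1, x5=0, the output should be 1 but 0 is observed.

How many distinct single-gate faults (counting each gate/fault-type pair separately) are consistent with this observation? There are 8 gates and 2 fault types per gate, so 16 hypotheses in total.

2

Fault-free: n1=0, n2=0, n3=1, n4=0, n5=0, n6=0, n7=0, n8=1 → 1. Observed 0.
  n1: none of the 2 fault types match ✗
  n2: none of the 2 fault types match ✗
  n3: none of the 2 fault types match ✗
  n4: none of the 2 fault types match ✗
  n5: none of the 2 fault types match ✗
  n6: none of the 2 fault types match ✗
  n7: stuck-at-1 ✓; others ✗
  n8: stuck-at-0 ✓; others ✗
Consistent faults: {n7 stuck-at-1, n8 stuck-at-0} — 2 in all.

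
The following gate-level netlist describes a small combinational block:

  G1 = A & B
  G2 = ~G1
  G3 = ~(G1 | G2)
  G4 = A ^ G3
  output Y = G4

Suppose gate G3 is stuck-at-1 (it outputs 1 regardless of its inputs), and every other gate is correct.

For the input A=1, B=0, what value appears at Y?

Propagate with G3 forced: G1=0, G2=1, G3=1 [stuck-at-1], G4=0.
So Y = 0. (Without the fault it would be 1.)

0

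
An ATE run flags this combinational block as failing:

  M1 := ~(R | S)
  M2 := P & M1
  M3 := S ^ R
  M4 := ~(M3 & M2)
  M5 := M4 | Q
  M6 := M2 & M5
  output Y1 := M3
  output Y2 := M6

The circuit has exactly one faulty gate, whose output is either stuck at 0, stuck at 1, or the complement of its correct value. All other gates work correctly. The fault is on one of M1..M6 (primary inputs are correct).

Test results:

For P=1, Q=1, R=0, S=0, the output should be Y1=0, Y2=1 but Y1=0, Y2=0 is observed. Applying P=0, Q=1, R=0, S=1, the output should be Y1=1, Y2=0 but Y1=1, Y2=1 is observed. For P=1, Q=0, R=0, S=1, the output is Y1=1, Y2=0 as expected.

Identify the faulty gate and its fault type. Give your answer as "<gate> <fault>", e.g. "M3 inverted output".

Fault-free values for test 1 (P=1, Q=1, R=0, S=0): M1=1, M2=1, M3=0, M4=1, M5=1, M6=1, giving Y1=0, Y2=1. Observed Y1=0, Y2=0.
Test 1: faults giving observed Y1=0, Y2=0 are {M1 stuck-at-0, M1 inverted output, M2 stuck-at-0, M2 inverted output, M5 stuck-at-0, M5 inverted output, M6 stuck-at-0, M6 inverted output}.
Test 2 (P=0, Q=1, R=0, S=1): fault-free M1=0, M2=0, M3=1, M4=1, M5=1, M6=0 → Y1=1, Y2=0; observed Y1=1, Y2=1. Eliminates M1 stuck-at-0, M1 inverted output, M2 stuck-at-0, M5 stuck-at-0, M5 inverted output, M6 stuck-at-0.
Test 3 (P=1, Q=0, R=0, S=1): fault-free M1=0, M2=0, M3=1, M4=1, M5=1, M6=0 → Y1=1, Y2=0; observed Y1=1, Y2=0. Eliminates M6 inverted output.
Only M2 inverted output is consistent with every test.

M2 inverted output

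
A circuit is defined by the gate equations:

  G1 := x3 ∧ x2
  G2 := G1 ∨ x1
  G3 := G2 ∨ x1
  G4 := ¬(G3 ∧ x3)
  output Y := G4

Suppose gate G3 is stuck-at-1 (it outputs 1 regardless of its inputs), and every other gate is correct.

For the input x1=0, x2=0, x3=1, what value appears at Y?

Propagate with G3 forced: G1=0, G2=0, G3=1 [stuck-at-1], G4=0.
So Y = 0. (Without the fault it would be 1.)

0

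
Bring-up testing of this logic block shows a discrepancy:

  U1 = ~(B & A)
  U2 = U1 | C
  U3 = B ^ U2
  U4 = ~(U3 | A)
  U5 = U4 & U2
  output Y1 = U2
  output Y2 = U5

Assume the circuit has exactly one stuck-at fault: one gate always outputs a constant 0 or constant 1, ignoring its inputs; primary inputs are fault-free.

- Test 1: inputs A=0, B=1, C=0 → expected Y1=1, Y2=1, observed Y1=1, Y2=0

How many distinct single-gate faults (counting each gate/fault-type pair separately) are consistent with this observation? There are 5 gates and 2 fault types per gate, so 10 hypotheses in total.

3

Fault-free: U1=1, U2=1, U3=0, U4=1, U5=1 → Y1=1, Y2=1. Observed Y1=1, Y2=0.
  U1 stuck-at-0: output Y1=0, Y2=0 ✗
  U1 stuck-at-1: output Y1=1, Y2=1 ✗
  U2 stuck-at-0: output Y1=0, Y2=0 ✗
  U2 stuck-at-1: output Y1=1, Y2=1 ✗
  U3 stuck-at-0: output Y1=1, Y2=1 ✗
  U3 stuck-at-1: output Y1=1, Y2=0 ✓
  U4 stuck-at-0: output Y1=1, Y2=0 ✓
  U4 stuck-at-1: output Y1=1, Y2=1 ✗
  U5 stuck-at-0: output Y1=1, Y2=0 ✓
  U5 stuck-at-1: output Y1=1, Y2=1 ✗
Consistent faults: {U3 stuck-at-1, U4 stuck-at-0, U5 stuck-at-0} — 3 in all.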